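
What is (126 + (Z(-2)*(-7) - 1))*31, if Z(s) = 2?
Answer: 3441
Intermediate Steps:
(126 + (Z(-2)*(-7) - 1))*31 = (126 + (2*(-7) - 1))*31 = (126 + (-14 - 1))*31 = (126 - 15)*31 = 111*31 = 3441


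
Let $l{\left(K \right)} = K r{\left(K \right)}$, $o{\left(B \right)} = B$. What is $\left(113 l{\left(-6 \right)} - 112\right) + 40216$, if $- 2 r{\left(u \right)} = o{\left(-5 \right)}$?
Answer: $38409$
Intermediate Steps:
$r{\left(u \right)} = \frac{5}{2}$ ($r{\left(u \right)} = \left(- \frac{1}{2}\right) \left(-5\right) = \frac{5}{2}$)
$l{\left(K \right)} = \frac{5 K}{2}$ ($l{\left(K \right)} = K \frac{5}{2} = \frac{5 K}{2}$)
$\left(113 l{\left(-6 \right)} - 112\right) + 40216 = \left(113 \cdot \frac{5}{2} \left(-6\right) - 112\right) + 40216 = \left(113 \left(-15\right) - 112\right) + 40216 = \left(-1695 - 112\right) + 40216 = -1807 + 40216 = 38409$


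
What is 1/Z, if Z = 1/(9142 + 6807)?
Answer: 15949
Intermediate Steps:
Z = 1/15949 ≈ 6.2700e-5
1/Z = 1/(1/15949) = 15949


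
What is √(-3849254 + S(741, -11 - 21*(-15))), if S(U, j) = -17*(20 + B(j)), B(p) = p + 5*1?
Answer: I*√3854847 ≈ 1963.4*I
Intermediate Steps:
B(p) = 5 + p (B(p) = p + 5 = 5 + p)
S(U, j) = -425 - 17*j (S(U, j) = -17*(20 + (5 + j)) = -17*(25 + j) = -425 - 17*j)
√(-3849254 + S(741, -11 - 21*(-15))) = √(-3849254 + (-425 - 17*(-11 - 21*(-15)))) = √(-3849254 + (-425 - 17*(-11 + 315))) = √(-3849254 + (-425 - 17*304)) = √(-3849254 + (-425 - 5168)) = √(-3849254 - 5593) = √(-3854847) = I*√3854847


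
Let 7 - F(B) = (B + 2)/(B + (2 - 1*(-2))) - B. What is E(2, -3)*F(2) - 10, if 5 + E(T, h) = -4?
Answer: -85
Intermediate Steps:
E(T, h) = -9 (E(T, h) = -5 - 4 = -9)
F(B) = 7 + B - (2 + B)/(4 + B) (F(B) = 7 - ((B + 2)/(B + (2 - 1*(-2))) - B) = 7 - ((2 + B)/(B + (2 + 2)) - B) = 7 - ((2 + B)/(B + 4) - B) = 7 - ((2 + B)/(4 + B) - B) = 7 - (-B + (2 + B)/(4 + B)) = 7 + (B - (2 + B)/(4 + B)) = 7 + B - (2 + B)/(4 + B))
E(2, -3)*F(2) - 10 = -9*(26 + 2² + 10*2)/(4 + 2) - 10 = -9*(26 + 4 + 20)/6 - 10 = -3*50/2 - 10 = -9*25/3 - 10 = -75 - 10 = -85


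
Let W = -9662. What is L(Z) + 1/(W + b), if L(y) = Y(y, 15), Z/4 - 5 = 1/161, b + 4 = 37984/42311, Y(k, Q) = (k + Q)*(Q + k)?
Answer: 13003608808358151/10600137420782 ≈ 1226.7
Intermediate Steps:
Y(k, Q) = (Q + k)² (Y(k, Q) = (Q + k)*(Q + k) = (Q + k)²)
b = -131260/42311 (b = -4 + 37984/42311 = -131260/42311 ≈ -3.1023)
Z = 3224/161 (Z = 20 + 4/161 = 3224/161 ≈ 20.025)
L(y) = (15 + y)²
L(Z) + 1/(W + b) = (15 + 3224/161)² + 1/(-9662 - 131260/42311) = (5639/161)² + 1/(-408940142/42311) = 31798321/25921 - 42311/408940142 = 13003608808358151/10600137420782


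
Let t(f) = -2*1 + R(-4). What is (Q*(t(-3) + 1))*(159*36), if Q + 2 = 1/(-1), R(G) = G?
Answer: 85860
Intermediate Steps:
Q = -3 (Q = -2 + 1/(-1) = -2 - 1 = -3)
t(f) = -6 (t(f) = -2*1 - 4 = -2 - 4 = -6)
(Q*(t(-3) + 1))*(159*36) = (-3*(-6 + 1))*(159*36) = -3*(-5)*5724 = 15*5724 = 85860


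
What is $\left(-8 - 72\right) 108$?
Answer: $-8640$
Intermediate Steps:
$\left(-8 - 72\right) 108 = \left(-80\right) 108 = -8640$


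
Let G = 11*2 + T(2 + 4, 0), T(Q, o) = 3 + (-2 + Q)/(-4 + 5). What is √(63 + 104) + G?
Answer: 29 + √167 ≈ 41.923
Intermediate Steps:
T(Q, o) = 1 + Q (T(Q, o) = 3 + (-2 + Q)/1 = 3 + (-2 + Q)*1 = 3 + (-2 + Q) = 1 + Q)
G = 29 (G = 11*2 + (1 + (2 + 4)) = 22 + (1 + 6) = 22 + 7 = 29)
√(63 + 104) + G = √(63 + 104) + 29 = √167 + 29 = 29 + √167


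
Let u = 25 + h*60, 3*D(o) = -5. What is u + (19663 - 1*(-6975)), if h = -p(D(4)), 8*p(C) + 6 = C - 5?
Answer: 26758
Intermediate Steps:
D(o) = -5/3 (D(o) = (1/3)*(-5) = -5/3)
p(C) = -11/8 + C/8 (p(C) = -3/4 + (C - 5)/8 = -3/4 + (-5 + C)/8 = -3/4 + (-5/8 + C/8) = -11/8 + C/8)
h = 19/12 (h = -(-11/8 + (1/8)*(-5/3)) = -(-11/8 - 5/24) = -1*(-19/12) = 19/12 ≈ 1.5833)
u = 120 (u = 25 + (19/12)*60 = 25 + 95 = 120)
u + (19663 - 1*(-6975)) = 120 + (19663 - 1*(-6975)) = 120 + (19663 + 6975) = 120 + 26638 = 26758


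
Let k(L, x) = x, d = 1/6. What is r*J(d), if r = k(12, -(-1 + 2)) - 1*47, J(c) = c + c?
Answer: -16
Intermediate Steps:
d = 1/6 ≈ 0.16667
J(c) = 2*c
r = -48 (r = -(-1 + 2) - 1*47 = -1*1 - 47 = -1 - 47 = -48)
r*J(d) = -96/6 = -48*1/3 = -16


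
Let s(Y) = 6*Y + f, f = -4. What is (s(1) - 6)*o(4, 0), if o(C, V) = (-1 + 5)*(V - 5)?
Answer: 80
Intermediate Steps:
s(Y) = -4 + 6*Y (s(Y) = 6*Y - 4 = -4 + 6*Y)
o(C, V) = -20 + 4*V (o(C, V) = 4*(-5 + V) = -20 + 4*V)
(s(1) - 6)*o(4, 0) = ((-4 + 6*1) - 6)*(-20 + 4*0) = ((-4 + 6) - 6)*(-20 + 0) = (2 - 6)*(-20) = -4*(-20) = 80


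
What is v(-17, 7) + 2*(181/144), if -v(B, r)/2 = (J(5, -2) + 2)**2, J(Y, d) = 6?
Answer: -9035/72 ≈ -125.49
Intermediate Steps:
v(B, r) = -128 (v(B, r) = -2*(6 + 2)**2 = -2*8**2 = -2*64 = -128)
v(-17, 7) + 2*(181/144) = -128 + 2*(181/144) = -128 + 181/72 = -9035/72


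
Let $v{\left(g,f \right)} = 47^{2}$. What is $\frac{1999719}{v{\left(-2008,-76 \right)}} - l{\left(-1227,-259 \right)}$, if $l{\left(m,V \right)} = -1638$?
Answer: $\frac{5618061}{2209} \approx 2543.3$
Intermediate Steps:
$v{\left(g,f \right)} = 2209$
$\frac{1999719}{v{\left(-2008,-76 \right)}} - l{\left(-1227,-259 \right)} = \frac{1999719}{2209} - -1638 = 1999719 \cdot \frac{1}{2209} + 1638 = \frac{1999719}{2209} + 1638 = \frac{5618061}{2209}$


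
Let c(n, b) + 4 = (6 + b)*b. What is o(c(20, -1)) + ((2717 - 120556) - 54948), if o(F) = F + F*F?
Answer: -172715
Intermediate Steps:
c(n, b) = -4 + b*(6 + b) (c(n, b) = -4 + (6 + b)*b = -4 + b*(6 + b))
o(F) = F + F²
o(c(20, -1)) + ((2717 - 120556) - 54948) = (-4 + (-1)² + 6*(-1))*(1 + (-4 + (-1)² + 6*(-1))) + ((2717 - 120556) - 54948) = (-4 + 1 - 6)*(1 + (-4 + 1 - 6)) + (-117839 - 54948) = -9*(1 - 9) - 172787 = -9*(-8) - 172787 = 72 - 172787 = -172715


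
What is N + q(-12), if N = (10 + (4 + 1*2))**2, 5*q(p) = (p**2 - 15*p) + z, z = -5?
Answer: 1599/5 ≈ 319.80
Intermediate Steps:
q(p) = -1 - 3*p + p**2/5 (q(p) = ((p**2 - 15*p) - 5)/5 = (-5 + p**2 - 15*p)/5 = -1 - 3*p + p**2/5)
N = 256 (N = (10 + (4 + 2))**2 = (10 + 6)**2 = 16**2 = 256)
N + q(-12) = 256 + (-1 - 3*(-12) + (1/5)*(-12)**2) = 256 + (-1 + 36 + (1/5)*144) = 256 + (-1 + 36 + 144/5) = 256 + 319/5 = 1599/5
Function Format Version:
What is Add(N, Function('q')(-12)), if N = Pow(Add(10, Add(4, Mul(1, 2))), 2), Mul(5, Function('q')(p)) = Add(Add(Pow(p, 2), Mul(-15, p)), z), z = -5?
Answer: Rational(1599, 5) ≈ 319.80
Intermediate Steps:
Function('q')(p) = Add(-1, Mul(-3, p), Mul(Rational(1, 5), Pow(p, 2))) (Function('q')(p) = Mul(Rational(1, 5), Add(Add(Pow(p, 2), Mul(-15, p)), -5)) = Mul(Rational(1, 5), Add(-5, Pow(p, 2), Mul(-15, p))) = Add(-1, Mul(-3, p), Mul(Rational(1, 5), Pow(p, 2))))
N = 256 (N = Pow(Add(10, Add(4, 2)), 2) = Pow(Add(10, 6), 2) = Pow(16, 2) = 256)
Add(N, Function('q')(-12)) = Add(256, Add(-1, Mul(-3, -12), Mul(Rational(1, 5), Pow(-12, 2)))) = Add(256, Add(-1, 36, Mul(Rational(1, 5), 144))) = Add(256, Add(-1, 36, Rational(144, 5))) = Add(256, Rational(319, 5)) = Rational(1599, 5)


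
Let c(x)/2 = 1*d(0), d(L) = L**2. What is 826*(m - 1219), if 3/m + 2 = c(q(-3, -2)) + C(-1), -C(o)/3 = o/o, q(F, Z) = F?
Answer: -5036948/5 ≈ -1.0074e+6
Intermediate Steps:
C(o) = -3 (C(o) = -3*o/o = -3*1 = -3)
c(x) = 0 (c(x) = 2*(1*0**2) = 2*(1*0) = 2*0 = 0)
m = -3/5 (m = 3/(-2 + (0 - 3)) = 3/(-2 - 3) = 3/(-5) = 3*(-1/5) = -3/5 ≈ -0.60000)
826*(m - 1219) = 826*(-3/5 - 1219) = 826*(-6098/5) = -5036948/5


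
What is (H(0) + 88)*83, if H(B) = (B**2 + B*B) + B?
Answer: 7304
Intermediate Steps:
H(B) = B + 2*B**2 (H(B) = (B**2 + B**2) + B = 2*B**2 + B = B + 2*B**2)
(H(0) + 88)*83 = (0*(1 + 2*0) + 88)*83 = (0*(1 + 0) + 88)*83 = (0*1 + 88)*83 = (0 + 88)*83 = 88*83 = 7304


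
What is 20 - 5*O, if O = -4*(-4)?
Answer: -60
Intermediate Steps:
O = 16
20 - 5*O = 20 - 5*16 = 20 - 80 = -60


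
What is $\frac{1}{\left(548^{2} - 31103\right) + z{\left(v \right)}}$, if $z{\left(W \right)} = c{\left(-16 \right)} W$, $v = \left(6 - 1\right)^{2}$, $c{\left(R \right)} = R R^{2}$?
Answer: $\frac{1}{166801} \approx 5.9952 \cdot 10^{-6}$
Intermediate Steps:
$c{\left(R \right)} = R^{3}$
$v = 25$ ($v = 5^{2} = 25$)
$z{\left(W \right)} = - 4096 W$ ($z{\left(W \right)} = \left(-16\right)^{3} W = - 4096 W$)
$\frac{1}{\left(548^{2} - 31103\right) + z{\left(v \right)}} = \frac{1}{\left(548^{2} - 31103\right) - 102400} = \frac{1}{\left(300304 - 31103\right) - 102400} = \frac{1}{269201 - 102400} = \frac{1}{166801}$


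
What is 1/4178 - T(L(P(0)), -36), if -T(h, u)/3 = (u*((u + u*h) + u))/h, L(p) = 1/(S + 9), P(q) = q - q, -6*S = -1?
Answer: 314051905/4178 ≈ 75168.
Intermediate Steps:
S = 1/6 (S = -1/6*(-1) = 1/6 ≈ 0.16667)
P(q) = 0
L(p) = 6/55 (L(p) = 1/(1/6 + 9) = 1/(55/6) = 6/55)
T(h, u) = -3*u*(2*u + h*u)/h (T(h, u) = -3*u*((u + u*h) + u)/h = -3*u*((u + h*u) + u)/h = -3*u*(2*u + h*u)/h)
1/4178 - T(L(P(0)), -36) = 1/4178 - 3*(-36)**2*(-2 - 1*6/55)/6/55 = 1/4178 - 3*55*1296*(-2 - 6/55)/6 = 1/4178 - 3*55*1296*(-116)/(6*55) = 1/4178 - 1*(-75168) = 1/4178 + 75168 = 314051905/4178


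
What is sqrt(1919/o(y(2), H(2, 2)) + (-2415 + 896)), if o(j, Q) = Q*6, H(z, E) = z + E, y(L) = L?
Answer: I*sqrt(207222)/12 ≈ 37.935*I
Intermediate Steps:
H(z, E) = E + z
o(j, Q) = 6*Q
sqrt(1919/o(y(2), H(2, 2)) + (-2415 + 896)) = sqrt(1919/((6*(2 + 2))) + (-2415 + 896)) = sqrt(1919/((6*4)) - 1519) = sqrt(1919/24 - 1519) = sqrt(-34537/24) = I*sqrt(207222)/12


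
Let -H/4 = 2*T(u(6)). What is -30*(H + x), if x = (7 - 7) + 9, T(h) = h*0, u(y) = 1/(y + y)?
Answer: -270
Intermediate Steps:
u(y) = 1/(2*y)
T(h) = 0
H = 0 (H = -8*0 = -4*0 = 0)
x = 9 (x = 0 + 9 = 9)
-30*(H + x) = -30*(0 + 9) = -30*9 = -270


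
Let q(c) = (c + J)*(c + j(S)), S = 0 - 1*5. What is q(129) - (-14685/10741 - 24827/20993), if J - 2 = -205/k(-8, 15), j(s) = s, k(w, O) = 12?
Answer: 9557137144537/676457439 ≈ 14128.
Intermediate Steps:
S = -5 (S = 0 - 5 = -5)
J = -181/12 (J = 2 - 205/12 = -181/12 ≈ -15.083)
q(c) = (-5 + c)*(-181/12 + c) (q(c) = (c - 181/12)*(c - 5) = (-181/12 + c)*(-5 + c) = (-5 + c)*(-181/12 + c))
q(129) - (-14685/10741 - 24827/20993) = (905/12 + 129² - 241/12*129) - (-14685/10741 - 24827/20993) = (905/12 + 16641 - 10363/4) - (-14685*1/10741 - 24827*1/20993) = 42377/3 - (-14685/10741 - 24827/20993) = 42377/3 - 1*(-574949012/225485813) = 42377/3 + 574949012/225485813 = 9557137144537/676457439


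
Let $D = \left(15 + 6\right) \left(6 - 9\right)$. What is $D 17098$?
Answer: $-1077174$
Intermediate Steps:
$D = -63$ ($D = 21 \left(-3\right) = -63$)
$D 17098 = \left(-63\right) 17098 = -1077174$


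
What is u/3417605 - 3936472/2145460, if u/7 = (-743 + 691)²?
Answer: -670634856134/366616741165 ≈ -1.8293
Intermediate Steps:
u = 18928 (u = 7*(-743 + 691)² = 7*(-52)² = 7*2704 = 18928)
u/3417605 - 3936472/2145460 = 18928/3417605 - 3936472/2145460 = 18928*(1/3417605) - 3936472*1/2145460 = 18928/3417605 - 984118/536365 = -670634856134/366616741165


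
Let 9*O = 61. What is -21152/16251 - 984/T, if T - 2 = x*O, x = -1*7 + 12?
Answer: -150750952/5249073 ≈ -28.720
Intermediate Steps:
O = 61/9 (O = (⅑)*61 = 61/9 ≈ 6.7778)
x = 5 (x = -7 + 12 = 5)
T = 323/9 (T = 2 + 5*(61/9) = 2 + 305/9 = 323/9 ≈ 35.889)
-21152/16251 - 984/T = -21152/16251 - 984/323/9 = -21152*1/16251 - 984*9/323 = -21152/16251 - 8856/323 = -150750952/5249073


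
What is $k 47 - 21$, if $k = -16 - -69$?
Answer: $2470$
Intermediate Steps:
$k = 53$ ($k = -16 + 69 = 53$)
$k 47 - 21 = 53 \cdot 47 - 21 = 2491 - 21 = 2470$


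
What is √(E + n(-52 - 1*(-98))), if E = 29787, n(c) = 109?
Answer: 2*√7474 ≈ 172.90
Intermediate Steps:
√(E + n(-52 - 1*(-98))) = √(29787 + 109) = √29896 = 2*√7474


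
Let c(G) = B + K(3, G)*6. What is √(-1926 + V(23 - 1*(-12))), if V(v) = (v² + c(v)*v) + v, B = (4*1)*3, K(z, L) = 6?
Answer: 13*√6 ≈ 31.843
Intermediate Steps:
B = 12 (B = 4*3 = 12)
c(G) = 48 (c(G) = 12 + 6*6 = 12 + 36 = 48)
V(v) = v² + 49*v (V(v) = (v² + 48*v) + v = v² + 49*v)
√(-1926 + V(23 - 1*(-12))) = √(-1926 + (23 - 1*(-12))*(49 + (23 - 1*(-12)))) = √(-1926 + (23 + 12)*(49 + (23 + 12))) = √(-1926 + 35*(49 + 35)) = √(-1926 + 35*84) = √(-1926 + 2940) = √1014 = 13*√6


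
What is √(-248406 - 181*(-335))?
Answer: I*√187771 ≈ 433.33*I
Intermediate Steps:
√(-248406 - 181*(-335)) = √(-248406 + 60635) = √(-187771) = I*√187771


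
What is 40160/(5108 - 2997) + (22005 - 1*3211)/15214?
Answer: 325334187/16058377 ≈ 20.259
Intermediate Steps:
40160/(5108 - 2997) + (22005 - 1*3211)/15214 = 40160/2111 + (22005 - 3211)*(1/15214) = 40160*(1/2111) + 18794*(1/15214) = 40160/2111 + 9397/7607 = 325334187/16058377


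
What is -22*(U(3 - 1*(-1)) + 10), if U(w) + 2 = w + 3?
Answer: -330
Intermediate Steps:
U(w) = 1 + w (U(w) = -2 + (w + 3) = -2 + (3 + w) = 1 + w)
-22*(U(3 - 1*(-1)) + 10) = -22*((1 + (3 - 1*(-1))) + 10) = -22*((1 + (3 + 1)) + 10) = -22*((1 + 4) + 10) = -22*(5 + 10) = -22*15 = -330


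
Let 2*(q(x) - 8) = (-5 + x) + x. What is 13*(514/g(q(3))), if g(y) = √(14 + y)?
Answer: 6682*√10/15 ≈ 1408.7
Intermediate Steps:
q(x) = 11/2 + x (q(x) = 8 + ((-5 + x) + x)/2 = 8 + (-5 + 2*x)/2 = 8 + (-5/2 + x) = 11/2 + x)
13*(514/g(q(3))) = 13*(514/(√(14 + (11/2 + 3)))) = 13*(514/(√(14 + 17/2))) = 13*(514/(√(45/2))) = 13*(514/((3*√10/2))) = 13*(514*(√10/15)) = 13*(514*√10/15) = 6682*√10/15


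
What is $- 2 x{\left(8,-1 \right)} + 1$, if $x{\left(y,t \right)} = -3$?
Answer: $7$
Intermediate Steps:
$- 2 x{\left(8,-1 \right)} + 1 = \left(-2\right) \left(-3\right) + 1 = 6 + 1 = 7$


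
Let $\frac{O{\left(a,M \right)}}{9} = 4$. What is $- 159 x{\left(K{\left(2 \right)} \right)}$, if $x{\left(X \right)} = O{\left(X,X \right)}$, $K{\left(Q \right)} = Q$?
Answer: $-5724$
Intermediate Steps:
$O{\left(a,M \right)} = 36$ ($O{\left(a,M \right)} = 9 \cdot 4 = 36$)
$x{\left(X \right)} = 36$
$- 159 x{\left(K{\left(2 \right)} \right)} = \left(-159\right) 36 = -5724$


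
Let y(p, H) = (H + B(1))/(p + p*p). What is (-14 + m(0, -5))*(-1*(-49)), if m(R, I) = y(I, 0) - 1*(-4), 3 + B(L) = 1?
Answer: -4949/10 ≈ -494.90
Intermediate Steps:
B(L) = -2 (B(L) = -3 + 1 = -2)
y(p, H) = (-2 + H)/(p + p²) (y(p, H) = (H - 2)/(p + p*p) = (-2 + H)/(p + p²))
m(R, I) = 4 - 2/(I*(1 + I)) (m(R, I) = (-2 + 0)/(I*(1 + I)) - 1*(-4) = -2/(I*(1 + I)) + 4 = 4 - 2/(I*(1 + I)))
(-14 + m(0, -5))*(-1*(-49)) = (-14 + 2*(-1 + 2*(-5)*(1 - 5))/(-5*(1 - 5)))*(-1*(-49)) = (-14 + 2*(-⅕)*(-1 + 2*(-5)*(-4))/(-4))*49 = (-14 + 2*(-⅕)*(-¼)*(-1 + 40))*49 = (-14 + 2*(-⅕)*(-¼)*39)*49 = (-14 + 39/10)*49 = -101/10*49 = -4949/10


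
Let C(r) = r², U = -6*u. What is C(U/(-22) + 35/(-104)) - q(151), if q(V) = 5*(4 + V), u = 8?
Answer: -1009814079/1308736 ≈ -771.59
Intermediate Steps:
q(V) = 20 + 5*V
U = -48 (U = -6*8 = -48)
C(U/(-22) + 35/(-104)) - q(151) = (-48/(-22) + 35/(-104))² - (20 + 5*151) = (-48*(-1/22) + 35*(-1/104))² - (20 + 755) = (24/11 - 35/104)² - 1*775 = (2111/1144)² - 775 = 4456321/1308736 - 775 = -1009814079/1308736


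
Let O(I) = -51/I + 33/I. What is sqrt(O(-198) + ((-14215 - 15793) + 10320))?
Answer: 3*I*sqrt(264693)/11 ≈ 140.31*I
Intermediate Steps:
O(I) = -18/I
sqrt(O(-198) + ((-14215 - 15793) + 10320)) = sqrt(-18/(-198) + ((-14215 - 15793) + 10320)) = sqrt(-18*(-1/198) + (-30008 + 10320)) = sqrt(1/11 - 19688) = sqrt(-216567/11) = 3*I*sqrt(264693)/11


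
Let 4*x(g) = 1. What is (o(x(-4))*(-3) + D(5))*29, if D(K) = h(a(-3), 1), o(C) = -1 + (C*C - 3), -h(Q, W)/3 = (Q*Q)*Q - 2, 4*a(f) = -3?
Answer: 35409/64 ≈ 553.27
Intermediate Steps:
x(g) = ¼ (x(g) = (¼)*1 = ¼)
a(f) = -¾ (a(f) = (¼)*(-3) = -¾)
h(Q, W) = 6 - 3*Q³ (h(Q, W) = -3*((Q*Q)*Q - 2) = -3*(Q²*Q - 2) = -3*(Q³ - 2) = -3*(-2 + Q³) = 6 - 3*Q³)
o(C) = -4 + C² (o(C) = -1 + (C² - 3) = -1 + (-3 + C²) = -4 + C²)
D(K) = 465/64 (D(K) = 6 - 3*(-¾)³ = 6 - 3*(-27/64) = 6 + 81/64 = 465/64)
(o(x(-4))*(-3) + D(5))*29 = ((-4 + (¼)²)*(-3) + 465/64)*29 = ((-4 + 1/16)*(-3) + 465/64)*29 = (-63/16*(-3) + 465/64)*29 = (189/16 + 465/64)*29 = (1221/64)*29 = 35409/64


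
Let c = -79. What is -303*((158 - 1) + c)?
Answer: -23634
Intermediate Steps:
-303*((158 - 1) + c) = -303*((158 - 1) - 79) = -303*(157 - 79) = -303*78 = -23634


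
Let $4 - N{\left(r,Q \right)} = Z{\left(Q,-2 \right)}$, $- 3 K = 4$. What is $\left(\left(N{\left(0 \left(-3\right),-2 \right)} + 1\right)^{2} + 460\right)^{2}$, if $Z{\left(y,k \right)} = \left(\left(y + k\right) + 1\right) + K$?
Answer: $\frac{24245776}{81} \approx 2.9933 \cdot 10^{5}$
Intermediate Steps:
$K = - \frac{4}{3}$ ($K = \left(- \frac{1}{3}\right) 4 = - \frac{4}{3} \approx -1.3333$)
$Z{\left(y,k \right)} = - \frac{1}{3} + k + y$ ($Z{\left(y,k \right)} = \left(\left(y + k\right) + 1\right) - \frac{4}{3} = \left(\left(k + y\right) + 1\right) - \frac{4}{3} = \left(1 + k + y\right) - \frac{4}{3} = - \frac{1}{3} + k + y$)
$N{\left(r,Q \right)} = \frac{19}{3} - Q$ ($N{\left(r,Q \right)} = 4 - \left(- \frac{1}{3} - 2 + Q\right) = 4 - \left(- \frac{7}{3} + Q\right) = \frac{19}{3} - Q$)
$\left(\left(N{\left(0 \left(-3\right),-2 \right)} + 1\right)^{2} + 460\right)^{2} = \left(\left(\left(\frac{19}{3} - -2\right) + 1\right)^{2} + 460\right)^{2} = \left(\left(\left(\frac{19}{3} + 2\right) + 1\right)^{2} + 460\right)^{2} = \left(\left(\frac{25}{3} + 1\right)^{2} + 460\right)^{2} = \left(\left(\frac{28}{3}\right)^{2} + 460\right)^{2} = \left(\frac{784}{9} + 460\right)^{2} = \left(\frac{4924}{9}\right)^{2} = \frac{24245776}{81}$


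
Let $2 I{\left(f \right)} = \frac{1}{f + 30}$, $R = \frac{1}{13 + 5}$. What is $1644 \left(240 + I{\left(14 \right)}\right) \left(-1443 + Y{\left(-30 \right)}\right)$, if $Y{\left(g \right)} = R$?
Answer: $- \frac{75154875421}{132} \approx -5.6936 \cdot 10^{8}$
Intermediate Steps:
$R = \frac{1}{18} \approx 0.055556$
$I{\left(f \right)} = \frac{1}{2 \left(30 + f\right)}$ ($I{\left(f \right)} = \frac{1}{2 \left(f + 30\right)} = \frac{1}{2 \left(30 + f\right)}$)
$Y{\left(g \right)} = \frac{1}{18}$
$1644 \left(240 + I{\left(14 \right)}\right) \left(-1443 + Y{\left(-30 \right)}\right) = 1644 \left(240 + \frac{1}{2 \left(30 + 14\right)}\right) \left(-1443 + \frac{1}{18}\right) = 1644 \left(240 + \frac{1}{2 \cdot 44}\right) \left(- \frac{25973}{18}\right) = 1644 \left(240 + \frac{1}{2} \cdot \frac{1}{44}\right) \left(- \frac{25973}{18}\right) = 1644 \left(240 + \frac{1}{88}\right) \left(- \frac{25973}{18}\right) = 1644 \cdot \frac{21121}{88} \left(- \frac{25973}{18}\right) = 1644 \left(- \frac{548575733}{1584}\right) = - \frac{75154875421}{132}$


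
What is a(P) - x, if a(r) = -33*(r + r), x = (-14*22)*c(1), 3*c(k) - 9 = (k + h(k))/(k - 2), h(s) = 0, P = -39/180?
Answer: 25069/30 ≈ 835.63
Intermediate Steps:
P = -13/60 (P = -39*1/180 = -13/60 ≈ -0.21667)
c(k) = 3 + k/(3*(-2 + k)) (c(k) = 3 + ((k + 0)/(k - 2))/3 = 3 + (k/(-2 + k))/3 = 3 + k/(3*(-2 + k)))
x = -2464/3 (x = (-14*22)*(2*(-9 + 5*1)/(3*(-2 + 1))) = -616*(-9 + 5)/(3*(-1)) = -616*(-1)*(-4)/3 = -308*8/3 = -2464/3 ≈ -821.33)
a(r) = -66*r
a(P) - x = -66*(-13/60) - 1*(-2464/3) = 143/10 + 2464/3 = 25069/30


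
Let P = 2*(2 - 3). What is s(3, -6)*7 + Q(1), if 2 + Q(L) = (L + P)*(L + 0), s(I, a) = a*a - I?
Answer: 228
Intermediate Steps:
P = -2 (P = 2*(-1) = -2)
s(I, a) = a² - I
Q(L) = -2 + L*(-2 + L) (Q(L) = -2 + (L - 2)*(L + 0) = -2 + (-2 + L)*L = -2 + L*(-2 + L))
s(3, -6)*7 + Q(1) = ((-6)² - 1*3)*7 + (-2 + 1² - 2*1) = (36 - 3)*7 + (-2 + 1 - 2) = 33*7 - 3 = 231 - 3 = 228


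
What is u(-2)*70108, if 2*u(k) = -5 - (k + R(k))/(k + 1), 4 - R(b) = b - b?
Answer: -105162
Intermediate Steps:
R(b) = 4 (R(b) = 4 - (b - b) = 4 - 1*0 = 4 + 0 = 4)
u(k) = -5/2 - (4 + k)/(2*(1 + k)) (u(k) = (-5 - (k + 4)/(k + 1))/2 = (-5 - (4 + k)/(1 + k))/2 = -5/2 - (4 + k)/(2*(1 + k)))
u(-2)*70108 = (3*(-3 - 2*(-2))/(2*(1 - 2)))*70108 = ((3/2)*(-3 + 4)/(-1))*70108 = ((3/2)*(-1)*1)*70108 = -3/2*70108 = -105162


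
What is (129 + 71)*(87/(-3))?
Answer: -5800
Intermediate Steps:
(129 + 71)*(87/(-3)) = 200*(87*(-⅓)) = 200*(-29) = -5800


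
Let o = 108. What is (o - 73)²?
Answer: 1225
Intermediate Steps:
(o - 73)² = (108 - 73)² = 35² = 1225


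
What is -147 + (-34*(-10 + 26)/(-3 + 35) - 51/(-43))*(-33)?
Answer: 16119/43 ≈ 374.86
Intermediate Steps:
-147 + (-34*(-10 + 26)/(-3 + 35) - 51/(-43))*(-33) = -147 + (-34/(32/16) - 51*(-1/43))*(-33) = -147 + (-34/(32*(1/16)) + 51/43)*(-33) = -147 + (-34/2 + 51/43)*(-33) = -147 + (-34*½ + 51/43)*(-33) = -147 + (-17 + 51/43)*(-33) = -147 - 680/43*(-33) = -147 + 22440/43 = 16119/43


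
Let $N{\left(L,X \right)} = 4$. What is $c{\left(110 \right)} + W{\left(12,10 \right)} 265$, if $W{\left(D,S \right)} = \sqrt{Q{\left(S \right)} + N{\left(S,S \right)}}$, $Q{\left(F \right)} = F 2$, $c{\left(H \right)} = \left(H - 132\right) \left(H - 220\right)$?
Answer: $2420 + 530 \sqrt{6} \approx 3718.2$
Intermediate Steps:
$c{\left(H \right)} = \left(-220 + H\right) \left(-132 + H\right)$ ($c{\left(H \right)} = \left(-132 + H\right) \left(-220 + H\right) = \left(-220 + H\right) \left(-132 + H\right)$)
$Q{\left(F \right)} = 2 F$
$W{\left(D,S \right)} = \sqrt{4 + 2 S}$ ($W{\left(D,S \right)} = \sqrt{2 S + 4} = \sqrt{4 + 2 S}$)
$c{\left(110 \right)} + W{\left(12,10 \right)} 265 = \left(29040 + 110^{2} - 38720\right) + \sqrt{4 + 2 \cdot 10} \cdot 265 = \left(29040 + 12100 - 38720\right) + \sqrt{4 + 20} \cdot 265 = 2420 + \sqrt{24} \cdot 265 = 2420 + 2 \sqrt{6} \cdot 265 = 2420 + 530 \sqrt{6}$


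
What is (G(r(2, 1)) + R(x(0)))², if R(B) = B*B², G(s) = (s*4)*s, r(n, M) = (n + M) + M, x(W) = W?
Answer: 4096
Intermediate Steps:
r(n, M) = n + 2*M (r(n, M) = (M + n) + M = n + 2*M)
G(s) = 4*s² (G(s) = (4*s)*s = 4*s²)
R(B) = B³
(G(r(2, 1)) + R(x(0)))² = (4*(2 + 2*1)² + 0³)² = (4*(2 + 2)² + 0)² = (4*4² + 0)² = (4*16 + 0)² = (64 + 0)² = 64² = 4096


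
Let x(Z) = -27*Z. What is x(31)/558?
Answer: -3/2 ≈ -1.5000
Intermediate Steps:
x(31)/558 = -27*31/558 = -837*1/558 = -3/2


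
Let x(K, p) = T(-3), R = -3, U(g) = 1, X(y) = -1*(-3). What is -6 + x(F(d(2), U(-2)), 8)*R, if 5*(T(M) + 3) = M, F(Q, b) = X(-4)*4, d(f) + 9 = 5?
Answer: 24/5 ≈ 4.8000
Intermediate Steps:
X(y) = 3
d(f) = -4 (d(f) = -9 + 5 = -4)
F(Q, b) = 12 (F(Q, b) = 3*4 = 12)
T(M) = -3 + M/5
x(K, p) = -18/5 (x(K, p) = -3 + (⅕)*(-3) = -3 - ⅗ = -18/5)
-6 + x(F(d(2), U(-2)), 8)*R = -6 - 18/5*(-3) = -6 + 54/5 = 24/5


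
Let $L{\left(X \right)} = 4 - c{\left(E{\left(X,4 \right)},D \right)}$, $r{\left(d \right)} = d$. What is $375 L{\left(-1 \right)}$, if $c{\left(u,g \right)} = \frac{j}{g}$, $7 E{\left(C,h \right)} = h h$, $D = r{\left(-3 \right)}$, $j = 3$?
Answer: $1875$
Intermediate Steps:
$D = -3$
$E{\left(C,h \right)} = \frac{h^{2}}{7}$ ($E{\left(C,h \right)} = \frac{h h}{7} = \frac{h^{2}}{7}$)
$c{\left(u,g \right)} = \frac{3}{g}$
$L{\left(X \right)} = 5$ ($L{\left(X \right)} = 4 - \frac{3}{-3} = 4 - 3 \left(- \frac{1}{3}\right) = 4 - -1 = 4 + 1 = 5$)
$375 L{\left(-1 \right)} = 375 \cdot 5 = 1875$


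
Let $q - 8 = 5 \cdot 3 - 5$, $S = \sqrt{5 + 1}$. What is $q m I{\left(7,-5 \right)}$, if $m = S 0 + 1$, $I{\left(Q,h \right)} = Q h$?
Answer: $-630$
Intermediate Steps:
$S = \sqrt{6} \approx 2.4495$
$q = 18$ ($q = 8 + \left(5 \cdot 3 - 5\right) = 8 + \left(15 - 5\right) = 8 + 10 = 18$)
$m = 1$ ($m = \sqrt{6} \cdot 0 + 1 = 0 + 1 = 1$)
$q m I{\left(7,-5 \right)} = 18 \cdot 1 \cdot 7 \left(-5\right) = 18 \left(-35\right) = -630$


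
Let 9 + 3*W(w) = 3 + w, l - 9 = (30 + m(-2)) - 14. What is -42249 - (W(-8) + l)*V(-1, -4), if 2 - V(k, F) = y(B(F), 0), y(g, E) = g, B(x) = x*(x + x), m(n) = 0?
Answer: -41639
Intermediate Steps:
l = 25 (l = 9 + ((30 + 0) - 14) = 9 + (30 - 14) = 9 + 16 = 25)
B(x) = 2*x² (B(x) = x*(2*x) = 2*x²)
W(w) = -2 + w/3 (W(w) = -3 + (3 + w)/3 = -3 + (1 + w/3) = -2 + w/3)
V(k, F) = 2 - 2*F²
-42249 - (W(-8) + l)*V(-1, -4) = -42249 - ((-2 + (⅓)*(-8)) + 25)*(2 - 2*(-4)²) = -42249 - ((-2 - 8/3) + 25)*(2 - 2*16) = -42249 - (-14/3 + 25)*(2 - 32) = -42249 - 61*(-30)/3 = -42249 - 1*(-610) = -42249 + 610 = -41639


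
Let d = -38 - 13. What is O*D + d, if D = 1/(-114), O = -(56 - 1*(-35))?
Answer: -5723/114 ≈ -50.202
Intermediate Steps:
d = -51
O = -91 (O = -(56 + 35) = -1*91 = -91)
D = -1/114 ≈ -0.0087719
O*D + d = -91*(-1/114) - 51 = 91/114 - 51 = -5723/114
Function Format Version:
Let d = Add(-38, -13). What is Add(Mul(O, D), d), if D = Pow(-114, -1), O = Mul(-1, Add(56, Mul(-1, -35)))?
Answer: Rational(-5723, 114) ≈ -50.202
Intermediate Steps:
d = -51
O = -91 (O = Mul(-1, Add(56, 35)) = Mul(-1, 91) = -91)
D = Rational(-1, 114) ≈ -0.0087719
Add(Mul(O, D), d) = Add(Mul(-91, Rational(-1, 114)), -51) = Add(Rational(91, 114), -51) = Rational(-5723, 114)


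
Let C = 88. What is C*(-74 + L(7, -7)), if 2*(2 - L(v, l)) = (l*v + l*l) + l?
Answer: -6028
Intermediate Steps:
L(v, l) = 2 - l/2 - l**2/2 - l*v/2 (L(v, l) = 2 - ((l*v + l*l) + l)/2 = 2 - ((l*v + l**2) + l)/2 = 2 - ((l**2 + l*v) + l)/2 = 2 - (l + l**2 + l*v)/2 = 2 + (-l/2 - l**2/2 - l*v/2) = 2 - l/2 - l**2/2 - l*v/2)
C*(-74 + L(7, -7)) = 88*(-74 + (2 - 1/2*(-7) - 1/2*(-7)**2 - 1/2*(-7)*7)) = 88*(-74 + (2 + 7/2 - 1/2*49 + 49/2)) = 88*(-74 + (2 + 7/2 - 49/2 + 49/2)) = 88*(-74 + 11/2) = 88*(-137/2) = -6028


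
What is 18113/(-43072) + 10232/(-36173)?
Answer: -1095914253/1558043456 ≈ -0.70339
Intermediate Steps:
18113/(-43072) + 10232/(-36173) = 18113*(-1/43072) + 10232*(-1/36173) = -18113/43072 - 10232/36173 = -1095914253/1558043456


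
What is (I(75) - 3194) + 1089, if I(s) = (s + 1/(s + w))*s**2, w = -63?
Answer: 1680955/4 ≈ 4.2024e+5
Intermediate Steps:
I(s) = s**2*(s + 1/(-63 + s)) (I(s) = (s + 1/(s - 63))*s**2 = (s + 1/(-63 + s))*s**2 = s**2*(s + 1/(-63 + s)))
(I(75) - 3194) + 1089 = (75**2*(1 + 75**2 - 63*75)/(-63 + 75) - 3194) + 1089 = (5625*(1 + 5625 - 4725)/12 - 3194) + 1089 = (5625*(1/12)*901 - 3194) + 1089 = (1689375/4 - 3194) + 1089 = 1676599/4 + 1089 = 1680955/4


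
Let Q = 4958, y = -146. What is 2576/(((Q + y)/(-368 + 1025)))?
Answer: 141036/401 ≈ 351.71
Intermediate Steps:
2576/(((Q + y)/(-368 + 1025))) = 2576/(((4958 - 146)/(-368 + 1025))) = 2576/((4812/657)) = 2576/((4812*(1/657))) = 2576/(1604/219) = 2576*(219/1604) = 141036/401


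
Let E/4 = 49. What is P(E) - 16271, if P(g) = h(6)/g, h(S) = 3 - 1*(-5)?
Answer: -797277/49 ≈ -16271.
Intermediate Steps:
E = 196 (E = 4*49 = 196)
h(S) = 8 (h(S) = 3 + 5 = 8)
P(g) = 8/g
P(E) - 16271 = 8/196 - 16271 = 8*(1/196) - 16271 = 2/49 - 16271 = -797277/49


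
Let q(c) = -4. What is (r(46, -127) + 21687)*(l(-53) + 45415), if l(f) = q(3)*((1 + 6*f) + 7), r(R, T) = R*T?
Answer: 739248475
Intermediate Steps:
l(f) = -32 - 24*f (l(f) = -4*((1 + 6*f) + 7) = -4*(8 + 6*f) = -32 - 24*f)
(r(46, -127) + 21687)*(l(-53) + 45415) = (46*(-127) + 21687)*((-32 - 24*(-53)) + 45415) = (-5842 + 21687)*((-32 + 1272) + 45415) = 15845*(1240 + 45415) = 15845*46655 = 739248475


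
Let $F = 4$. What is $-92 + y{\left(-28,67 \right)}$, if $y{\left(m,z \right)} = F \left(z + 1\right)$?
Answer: $180$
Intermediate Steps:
$y{\left(m,z \right)} = 4 + 4 z$ ($y{\left(m,z \right)} = 4 \left(z + 1\right) = 4 \left(1 + z\right) = 4 + 4 z$)
$-92 + y{\left(-28,67 \right)} = -92 + \left(4 + 4 \cdot 67\right) = -92 + \left(4 + 268\right) = -92 + 272 = 180$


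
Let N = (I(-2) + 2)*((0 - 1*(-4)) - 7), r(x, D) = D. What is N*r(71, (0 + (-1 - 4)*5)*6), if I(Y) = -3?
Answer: -450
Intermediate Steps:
N = 3 (N = (-3 + 2)*((0 - 1*(-4)) - 7) = -((0 + 4) - 7) = -(4 - 7) = -1*(-3) = 3)
N*r(71, (0 + (-1 - 4)*5)*6) = 3*((0 + (-1 - 4)*5)*6) = 3*((0 - 5*5)*6) = 3*((0 - 25)*6) = 3*(-25*6) = 3*(-150) = -450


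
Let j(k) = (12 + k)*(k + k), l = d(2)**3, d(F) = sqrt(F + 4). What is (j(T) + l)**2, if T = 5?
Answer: 29116 + 2040*sqrt(6) ≈ 34113.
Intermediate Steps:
d(F) = sqrt(4 + F)
l = 6*sqrt(6) (l = (sqrt(4 + 2))**3 = (sqrt(6))**3 = 6*sqrt(6) ≈ 14.697)
j(k) = 2*k*(12 + k) (j(k) = (12 + k)*(2*k) = 2*k*(12 + k))
(j(T) + l)**2 = (2*5*(12 + 5) + 6*sqrt(6))**2 = (2*5*17 + 6*sqrt(6))**2 = (170 + 6*sqrt(6))**2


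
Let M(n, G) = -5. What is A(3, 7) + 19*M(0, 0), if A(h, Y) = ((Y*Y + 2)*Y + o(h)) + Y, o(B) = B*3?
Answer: 278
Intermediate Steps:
o(B) = 3*B
A(h, Y) = Y + 3*h + Y*(2 + Y²) (A(h, Y) = ((Y*Y + 2)*Y + 3*h) + Y = ((Y² + 2)*Y + 3*h) + Y = ((2 + Y²)*Y + 3*h) + Y = (Y*(2 + Y²) + 3*h) + Y = (3*h + Y*(2 + Y²)) + Y = Y + 3*h + Y*(2 + Y²))
A(3, 7) + 19*M(0, 0) = (7³ + 3*7 + 3*3) + 19*(-5) = (343 + 21 + 9) - 95 = 373 - 95 = 278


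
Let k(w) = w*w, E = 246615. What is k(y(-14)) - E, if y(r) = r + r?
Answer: -245831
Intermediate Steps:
y(r) = 2*r
k(w) = w**2
k(y(-14)) - E = (2*(-14))**2 - 1*246615 = (-28)**2 - 246615 = 784 - 246615 = -245831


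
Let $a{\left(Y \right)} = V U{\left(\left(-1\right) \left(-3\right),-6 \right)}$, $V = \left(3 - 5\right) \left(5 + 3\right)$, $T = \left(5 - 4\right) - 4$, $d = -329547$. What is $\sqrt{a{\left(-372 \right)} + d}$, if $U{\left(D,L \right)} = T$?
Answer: $3 i \sqrt{36611} \approx 574.02 i$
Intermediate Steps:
$T = -3$ ($T = 1 - 4 = -3$)
$U{\left(D,L \right)} = -3$
$V = -16$ ($V = \left(-2\right) 8 = -16$)
$a{\left(Y \right)} = 48$ ($a{\left(Y \right)} = \left(-16\right) \left(-3\right) = 48$)
$\sqrt{a{\left(-372 \right)} + d} = \sqrt{48 - 329547} = \sqrt{-329499} = 3 i \sqrt{36611}$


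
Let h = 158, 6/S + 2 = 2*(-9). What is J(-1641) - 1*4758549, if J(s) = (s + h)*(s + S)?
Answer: -23245011/10 ≈ -2.3245e+6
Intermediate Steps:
S = -3/10 (S = 6/(-2 + 2*(-9)) = 6/(-2 - 18) = 6/(-20) = 6*(-1/20) = -3/10 ≈ -0.30000)
J(s) = (158 + s)*(-3/10 + s) (J(s) = (s + 158)*(s - 3/10) = (158 + s)*(-3/10 + s))
J(-1641) - 1*4758549 = (-237/5 + (-1641)**2 + (1577/10)*(-1641)) - 1*4758549 = (-237/5 + 2692881 - 2587857/10) - 4758549 = 24340479/10 - 4758549 = -23245011/10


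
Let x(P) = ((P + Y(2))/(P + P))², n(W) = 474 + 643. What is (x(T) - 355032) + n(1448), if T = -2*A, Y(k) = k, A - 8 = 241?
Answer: -21943068539/62001 ≈ -3.5392e+5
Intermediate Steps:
A = 249 (A = 8 + 241 = 249)
n(W) = 1117
T = -498 (T = -2*249 = -498)
x(P) = (2 + P)²/(4*P²) (x(P) = ((P + 2)/(P + P))² = ((2 + P)/((2*P)))² = ((2 + P)*(1/(2*P)))² = ((2 + P)/(2*P))² = (2 + P)²/(4*P²))
(x(T) - 355032) + n(1448) = ((¼)*(2 - 498)²/(-498)² - 355032) + 1117 = ((¼)*(1/248004)*(-496)² - 355032) + 1117 = ((¼)*(1/248004)*246016 - 355032) + 1117 = (15376/62001 - 355032) + 1117 = -22012323656/62001 + 1117 = -21943068539/62001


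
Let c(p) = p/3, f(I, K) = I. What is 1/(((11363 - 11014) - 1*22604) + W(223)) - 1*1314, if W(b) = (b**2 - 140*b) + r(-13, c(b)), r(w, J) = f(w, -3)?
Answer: -4939327/3759 ≈ -1314.0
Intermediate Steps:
c(p) = p/3 (c(p) = p*(1/3) = p/3)
r(w, J) = w
W(b) = -13 + b**2 - 140*b (W(b) = (b**2 - 140*b) - 13 = -13 + b**2 - 140*b)
1/(((11363 - 11014) - 1*22604) + W(223)) - 1*1314 = 1/(((11363 - 11014) - 1*22604) + (-13 + 223**2 - 140*223)) - 1*1314 = 1/((349 - 22604) + (-13 + 49729 - 31220)) - 1314 = 1/(-22255 + 18496) - 1314 = 1/(-3759) - 1314 = -1/3759 - 1314 = -4939327/3759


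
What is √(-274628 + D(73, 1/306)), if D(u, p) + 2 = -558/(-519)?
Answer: 2*I*√2054842273/173 ≈ 524.05*I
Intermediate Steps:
D(u, p) = -160/173 (D(u, p) = -2 - 558/(-519) = -2 - 558*(-1/519) = -2 + 186/173 = -160/173)
√(-274628 + D(73, 1/306)) = √(-274628 - 160/173) = √(-47510804/173) = 2*I*√2054842273/173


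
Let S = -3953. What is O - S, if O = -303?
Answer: 3650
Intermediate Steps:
O - S = -303 - 1*(-3953) = -303 + 3953 = 3650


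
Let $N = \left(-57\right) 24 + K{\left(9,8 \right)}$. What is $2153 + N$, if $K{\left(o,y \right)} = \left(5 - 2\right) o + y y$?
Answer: $876$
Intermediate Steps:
$K{\left(o,y \right)} = y^{2} + 3 o$ ($K{\left(o,y \right)} = 3 o + y^{2} = y^{2} + 3 o$)
$N = -1277$ ($N = \left(-57\right) 24 + \left(8^{2} + 3 \cdot 9\right) = -1368 + \left(64 + 27\right) = -1368 + 91 = -1277$)
$2153 + N = 2153 - 1277 = 876$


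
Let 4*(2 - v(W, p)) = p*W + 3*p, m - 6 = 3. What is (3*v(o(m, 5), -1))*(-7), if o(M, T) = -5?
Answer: -63/2 ≈ -31.500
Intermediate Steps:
m = 9 (m = 6 + 3 = 9)
v(W, p) = 2 - 3*p/4 - W*p/4 (v(W, p) = 2 - (p*W + 3*p)/4 = 2 - (W*p + 3*p)/4 = 2 - (3*p + W*p)/4 = 2 + (-3*p/4 - W*p/4) = 2 - 3*p/4 - W*p/4)
(3*v(o(m, 5), -1))*(-7) = (3*(2 - 3/4*(-1) - 1/4*(-5)*(-1)))*(-7) = (3*(2 + 3/4 - 5/4))*(-7) = (3*(3/2))*(-7) = (9/2)*(-7) = -63/2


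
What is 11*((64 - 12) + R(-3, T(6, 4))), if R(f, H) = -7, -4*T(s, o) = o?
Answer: 495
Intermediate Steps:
T(s, o) = -o/4
11*((64 - 12) + R(-3, T(6, 4))) = 11*((64 - 12) - 7) = 11*(52 - 7) = 11*45 = 495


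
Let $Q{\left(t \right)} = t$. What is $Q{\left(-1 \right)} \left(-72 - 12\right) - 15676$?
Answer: $-15592$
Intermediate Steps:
$Q{\left(-1 \right)} \left(-72 - 12\right) - 15676 = - (-72 - 12) - 15676 = \left(-1\right) \left(-84\right) - 15676 = 84 - 15676 = -15592$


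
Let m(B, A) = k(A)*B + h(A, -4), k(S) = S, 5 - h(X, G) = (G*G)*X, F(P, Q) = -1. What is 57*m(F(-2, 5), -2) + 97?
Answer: 2320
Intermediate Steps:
h(X, G) = 5 - X*G² (h(X, G) = 5 - G*G*X = 5 - G²*X = 5 - X*G²)
m(B, A) = 5 - 16*A + A*B (m(B, A) = A*B + (5 - 1*A*(-4)²) = A*B + (5 - 1*A*16) = A*B + (5 - 16*A) = 5 - 16*A + A*B)
57*m(F(-2, 5), -2) + 97 = 57*(5 - 16*(-2) - 2*(-1)) + 97 = 57*(5 + 32 + 2) + 97 = 57*39 + 97 = 2223 + 97 = 2320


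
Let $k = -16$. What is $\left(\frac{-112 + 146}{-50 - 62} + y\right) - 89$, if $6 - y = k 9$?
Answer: $\frac{3399}{56} \approx 60.696$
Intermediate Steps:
$y = 150$ ($y = 6 - \left(-16\right) 9 = 6 - -144 = 6 + 144 = 150$)
$\left(\frac{-112 + 146}{-50 - 62} + y\right) - 89 = \left(\frac{-112 + 146}{-50 - 62} + 150\right) - 89 = \left(\frac{34}{-112} + 150\right) - 89 = \left(34 \left(- \frac{1}{112}\right) + 150\right) - 89 = \left(- \frac{17}{56} + 150\right) - 89 = \frac{8383}{56} - 89 = \frac{3399}{56}$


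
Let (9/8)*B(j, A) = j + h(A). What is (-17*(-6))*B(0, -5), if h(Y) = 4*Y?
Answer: -5440/3 ≈ -1813.3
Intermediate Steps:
B(j, A) = 8*j/9 + 32*A/9 (B(j, A) = 8*(j + 4*A)/9 = 8*j/9 + 32*A/9)
(-17*(-6))*B(0, -5) = (-17*(-6))*((8/9)*0 + (32/9)*(-5)) = 102*(0 - 160/9) = 102*(-160/9) = -5440/3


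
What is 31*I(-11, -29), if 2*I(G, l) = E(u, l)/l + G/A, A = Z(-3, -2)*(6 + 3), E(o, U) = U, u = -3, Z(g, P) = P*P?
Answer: 775/72 ≈ 10.764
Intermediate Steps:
Z(g, P) = P²
A = 36 (A = (-2)²*(6 + 3) = 4*9 = 36)
I(G, l) = ½ + G/72 (I(G, l) = (l/l + G/36)/2 = (1 + G*(1/36))/2 = (1 + G/36)/2 = ½ + G/72)
31*I(-11, -29) = 31*(½ + (1/72)*(-11)) = 31*(½ - 11/72) = 31*(25/72) = 775/72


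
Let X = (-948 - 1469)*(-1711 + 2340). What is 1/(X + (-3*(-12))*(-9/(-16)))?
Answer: -4/6081091 ≈ -6.5778e-7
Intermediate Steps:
X = -1520293 (X = -2417*629 = -1520293)
1/(X + (-3*(-12))*(-9/(-16))) = 1/(-1520293 + (-3*(-12))*(-9/(-16))) = 1/(-1520293 + 36*(-9*(-1/16))) = 1/(-1520293 + 36*(9/16)) = 1/(-1520293 + 81/4) = 1/(-6081091/4) = -4/6081091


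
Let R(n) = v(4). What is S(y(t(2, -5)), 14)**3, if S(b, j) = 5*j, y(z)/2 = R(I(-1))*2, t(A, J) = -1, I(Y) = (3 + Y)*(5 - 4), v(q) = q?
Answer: 343000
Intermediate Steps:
I(Y) = 3 + Y (I(Y) = (3 + Y)*1 = 3 + Y)
R(n) = 4
y(z) = 16 (y(z) = 2*(4*2) = 2*8 = 16)
S(y(t(2, -5)), 14)**3 = (5*14)**3 = 70**3 = 343000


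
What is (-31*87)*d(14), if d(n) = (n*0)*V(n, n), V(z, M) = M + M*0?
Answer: 0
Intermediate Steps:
V(z, M) = M (V(z, M) = M + 0 = M)
d(n) = 0 (d(n) = (n*0)*n = 0*n = 0)
(-31*87)*d(14) = -31*87*0 = -2697*0 = 0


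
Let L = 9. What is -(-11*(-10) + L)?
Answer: -119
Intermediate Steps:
-(-11*(-10) + L) = -(-11*(-10) + 9) = -(110 + 9) = -1*119 = -119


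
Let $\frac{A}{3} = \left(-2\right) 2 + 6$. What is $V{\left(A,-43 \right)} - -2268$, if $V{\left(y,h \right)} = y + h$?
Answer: $2231$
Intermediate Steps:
$A = 6$ ($A = 3 \left(\left(-2\right) 2 + 6\right) = 3 \left(-4 + 6\right) = 3 \cdot 2 = 6$)
$V{\left(y,h \right)} = h + y$
$V{\left(A,-43 \right)} - -2268 = \left(-43 + 6\right) - -2268 = -37 + 2268 = 2231$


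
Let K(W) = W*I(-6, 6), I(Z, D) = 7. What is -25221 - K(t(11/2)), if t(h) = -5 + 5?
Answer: -25221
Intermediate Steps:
t(h) = 0
K(W) = 7*W (K(W) = W*7 = 7*W)
-25221 - K(t(11/2)) = -25221 - 7*0 = -25221 - 1*0 = -25221 + 0 = -25221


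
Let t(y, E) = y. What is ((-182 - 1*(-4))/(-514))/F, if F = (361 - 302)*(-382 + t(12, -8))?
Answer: -89/5610310 ≈ -1.5864e-5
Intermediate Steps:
F = -21830 (F = (361 - 302)*(-382 + 12) = 59*(-370) = -21830)
((-182 - 1*(-4))/(-514))/F = ((-182 - 1*(-4))/(-514))/(-21830) = ((-182 + 4)*(-1/514))*(-1/21830) = -178*(-1/514)*(-1/21830) = (89/257)*(-1/21830) = -89/5610310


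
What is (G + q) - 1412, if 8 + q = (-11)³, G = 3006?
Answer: 255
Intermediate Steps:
q = -1339 (q = -8 + (-11)³ = -8 - 1331 = -1339)
(G + q) - 1412 = (3006 - 1339) - 1412 = 1667 - 1412 = 255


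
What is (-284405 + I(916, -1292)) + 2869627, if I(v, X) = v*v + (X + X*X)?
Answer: 5092250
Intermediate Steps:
I(v, X) = X + X² + v² (I(v, X) = v² + (X + X²) = X + X² + v²)
(-284405 + I(916, -1292)) + 2869627 = (-284405 + (-1292 + (-1292)² + 916²)) + 2869627 = (-284405 + (-1292 + 1669264 + 839056)) + 2869627 = (-284405 + 2507028) + 2869627 = 2222623 + 2869627 = 5092250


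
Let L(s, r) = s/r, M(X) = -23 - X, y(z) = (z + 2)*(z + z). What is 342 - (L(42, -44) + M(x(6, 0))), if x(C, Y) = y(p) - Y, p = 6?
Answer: 10163/22 ≈ 461.95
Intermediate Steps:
y(z) = 2*z*(2 + z) (y(z) = (2 + z)*(2*z) = 2*z*(2 + z))
x(C, Y) = 96 - Y (x(C, Y) = 2*6*(2 + 6) - Y = 2*6*8 - Y = 96 - Y)
342 - (L(42, -44) + M(x(6, 0))) = 342 - (42/(-44) + (-23 - (96 - 1*0))) = 342 - (42*(-1/44) + (-23 - (96 + 0))) = 342 - (-21/22 + (-23 - 1*96)) = 342 - (-21/22 + (-23 - 96)) = 342 - (-21/22 - 119) = 342 - 1*(-2639/22) = 342 + 2639/22 = 10163/22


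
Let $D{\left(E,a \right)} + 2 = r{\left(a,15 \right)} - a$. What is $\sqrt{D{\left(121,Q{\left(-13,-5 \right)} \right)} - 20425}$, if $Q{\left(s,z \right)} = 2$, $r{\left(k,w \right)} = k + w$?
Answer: $54 i \sqrt{7} \approx 142.87 i$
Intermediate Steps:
$D{\left(E,a \right)} = 13$ ($D{\left(E,a \right)} = -2 + \left(\left(a + 15\right) - a\right) = -2 + \left(\left(15 + a\right) - a\right) = -2 + 15 = 13$)
$\sqrt{D{\left(121,Q{\left(-13,-5 \right)} \right)} - 20425} = \sqrt{13 - 20425} = \sqrt{-20412} = 54 i \sqrt{7}$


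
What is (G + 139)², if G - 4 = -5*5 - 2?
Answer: 13456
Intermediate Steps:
G = -23 (G = 4 + (-5*5 - 2) = 4 + (-25 - 2) = 4 - 27 = -23)
(G + 139)² = (-23 + 139)² = 116² = 13456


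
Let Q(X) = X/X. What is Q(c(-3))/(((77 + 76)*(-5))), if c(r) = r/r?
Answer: -1/765 ≈ -0.0013072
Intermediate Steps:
c(r) = 1
Q(X) = 1
Q(c(-3))/(((77 + 76)*(-5))) = 1/((77 + 76)*(-5)) = 1/(153*(-5)) = 1/(-765) = 1*(-1/765) = -1/765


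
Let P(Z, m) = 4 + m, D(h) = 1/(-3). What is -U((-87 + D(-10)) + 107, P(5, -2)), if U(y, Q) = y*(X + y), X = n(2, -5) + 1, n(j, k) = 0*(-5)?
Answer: -3658/9 ≈ -406.44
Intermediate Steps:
D(h) = -⅓ (D(h) = 1*(-⅓) = -⅓)
n(j, k) = 0
X = 1 (X = 0 + 1 = 1)
U(y, Q) = y*(1 + y)
-U((-87 + D(-10)) + 107, P(5, -2)) = -((-87 - ⅓) + 107)*(1 + ((-87 - ⅓) + 107)) = -(-262/3 + 107)*(1 + (-262/3 + 107)) = -59*(1 + 59/3)/3 = -59*62/(3*3) = -1*3658/9 = -3658/9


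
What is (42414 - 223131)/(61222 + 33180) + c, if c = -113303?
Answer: -10696210523/94402 ≈ -1.1330e+5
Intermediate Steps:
(42414 - 223131)/(61222 + 33180) + c = (42414 - 223131)/(61222 + 33180) - 113303 = -180717/94402 - 113303 = -10696210523/94402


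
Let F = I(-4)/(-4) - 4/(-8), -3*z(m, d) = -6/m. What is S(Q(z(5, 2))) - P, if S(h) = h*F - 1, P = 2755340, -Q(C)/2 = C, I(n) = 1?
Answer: -13776706/5 ≈ -2.7553e+6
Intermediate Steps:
z(m, d) = 2/m (z(m, d) = -(-2)/m = 2/m)
Q(C) = -2*C
F = 1/4 (F = 1/(-4) - 4/(-8) = 1*(-1/4) - 4*(-1/8) = -1/4 + 1/2 = 1/4 ≈ 0.25000)
S(h) = -1 + h/4 (S(h) = h*(1/4) - 1 = h/4 - 1 = -1 + h/4)
S(Q(z(5, 2))) - P = (-1 + (-4/5)/4) - 1*2755340 = (-1 + (-4/5)/4) - 2755340 = (-1 + (-2*2/5)/4) - 2755340 = (-1 + (1/4)*(-4/5)) - 2755340 = (-1 - 1/5) - 2755340 = -6/5 - 2755340 = -13776706/5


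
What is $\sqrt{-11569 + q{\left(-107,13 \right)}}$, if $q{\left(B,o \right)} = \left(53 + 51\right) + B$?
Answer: $2 i \sqrt{2893} \approx 107.57 i$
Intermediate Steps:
$q{\left(B,o \right)} = 104 + B$
$\sqrt{-11569 + q{\left(-107,13 \right)}} = \sqrt{-11569 + \left(104 - 107\right)} = \sqrt{-11569 - 3} = \sqrt{-11572} = 2 i \sqrt{2893}$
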